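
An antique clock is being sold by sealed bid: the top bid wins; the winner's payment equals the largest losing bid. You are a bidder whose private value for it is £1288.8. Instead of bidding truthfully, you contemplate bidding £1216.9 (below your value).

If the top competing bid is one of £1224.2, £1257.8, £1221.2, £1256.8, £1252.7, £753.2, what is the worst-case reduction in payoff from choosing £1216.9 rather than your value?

£67.6

£1224.2: truthful gives £64.6, deviation gives £0 → loss £64.6.
£1257.8: truthful gives £31, deviation gives £0 → loss £31.
£1221.2: truthful gives £67.6, deviation gives £0 → loss £67.6.
£1256.8: truthful gives £32, deviation gives £0 → loss £32.
£1252.7: truthful gives £36.1, deviation gives £0 → loss £36.1.
£753.2: same outcome either way → loss £0.
Maximum loss: £67.6.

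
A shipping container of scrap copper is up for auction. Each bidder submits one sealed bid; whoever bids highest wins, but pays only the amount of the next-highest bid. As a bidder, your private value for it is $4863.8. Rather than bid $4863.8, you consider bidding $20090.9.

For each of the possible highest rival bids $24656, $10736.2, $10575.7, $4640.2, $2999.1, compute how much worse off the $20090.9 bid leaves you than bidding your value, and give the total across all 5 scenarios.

The deviation costs you only when the competing bid falls strictly between $4863.8 and $20090.9; elsewhere both bids give the same outcome.
$24656: outcomes coincide → loss $0.
$10736.2: truthful payoff $0, deviation payoff −$5872.4 → loss $5872.4.
$10575.7: truthful payoff $0, deviation payoff −$5711.9 → loss $5711.9.
$4640.2: outcomes coincide → loss $0.
$2999.1: outcomes coincide → loss $0.
Total loss = $5872.4 + $5711.9 = $11584.3.

$11584.3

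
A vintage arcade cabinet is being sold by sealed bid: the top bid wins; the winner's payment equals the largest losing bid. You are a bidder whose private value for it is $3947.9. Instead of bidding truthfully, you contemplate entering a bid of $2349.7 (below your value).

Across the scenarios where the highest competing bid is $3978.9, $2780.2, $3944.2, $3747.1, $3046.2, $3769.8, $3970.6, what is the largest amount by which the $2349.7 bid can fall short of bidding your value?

$1167.7

$3978.9: same outcome either way → loss $0.
$2780.2: truthful gives $1167.7, deviation gives $0 → loss $1167.7.
$3944.2: truthful gives $3.7, deviation gives $0 → loss $3.7.
$3747.1: truthful gives $200.8, deviation gives $0 → loss $200.8.
$3046.2: truthful gives $901.7, deviation gives $0 → loss $901.7.
$3769.8: truthful gives $178.1, deviation gives $0 → loss $178.1.
$3970.6: same outcome either way → loss $0.
Maximum loss: $1167.7.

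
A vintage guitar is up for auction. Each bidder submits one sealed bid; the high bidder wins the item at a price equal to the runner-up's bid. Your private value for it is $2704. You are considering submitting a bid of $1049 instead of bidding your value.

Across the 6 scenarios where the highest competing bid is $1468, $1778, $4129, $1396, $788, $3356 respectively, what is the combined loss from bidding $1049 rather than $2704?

$3470

The deviation costs you only when the competing bid falls strictly between $1049 and $2704; elsewhere both bids give the same outcome.
$1468: truthful payoff $1236, deviation payoff $0 → loss $1236.
$1778: truthful payoff $926, deviation payoff $0 → loss $926.
$4129: outcomes coincide → loss $0.
$1396: truthful payoff $1308, deviation payoff $0 → loss $1308.
$788: outcomes coincide → loss $0.
$3356: outcomes coincide → loss $0.
Total loss = $1236 + $926 + $1308 = $3470.
Truthful bidding weakly dominates here: raising your bid can only win items priced above your value, and lowering it can only forfeit items priced below.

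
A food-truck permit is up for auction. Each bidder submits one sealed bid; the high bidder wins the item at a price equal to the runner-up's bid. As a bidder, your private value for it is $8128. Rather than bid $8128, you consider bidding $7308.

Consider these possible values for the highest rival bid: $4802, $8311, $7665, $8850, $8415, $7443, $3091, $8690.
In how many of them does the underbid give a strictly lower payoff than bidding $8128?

The deviation hurts exactly when the highest competing bid lies strictly between $7308 and $8128 — underbidding then forfeits a profitable win.
$4802: below both → same outcome either way.
$8311: above both → same outcome either way.
$7665: inside the interval → strictly worse (loss $463).
$8850: above both → same outcome either way.
$8415: above both → same outcome either way.
$7443: inside the interval → strictly worse (loss $685).
$3091: below both → same outcome either way.
$8690: above both → same outcome either way.
Count: 2.

2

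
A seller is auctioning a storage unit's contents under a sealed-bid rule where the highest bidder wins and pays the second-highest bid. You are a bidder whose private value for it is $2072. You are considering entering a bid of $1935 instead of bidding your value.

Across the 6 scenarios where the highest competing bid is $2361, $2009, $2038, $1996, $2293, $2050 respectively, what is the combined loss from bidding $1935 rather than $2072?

The deviation costs you only when the competing bid falls strictly between $1935 and $2072; elsewhere both bids give the same outcome.
$2361: outcomes coincide → loss $0.
$2009: truthful payoff $63, deviation payoff $0 → loss $63.
$2038: truthful payoff $34, deviation payoff $0 → loss $34.
$1996: truthful payoff $76, deviation payoff $0 → loss $76.
$2293: outcomes coincide → loss $0.
$2050: truthful payoff $22, deviation payoff $0 → loss $22.
Total loss = $63 + $34 + $76 + $22 = $195.
In a second-price auction your bid sets only whether you win, not what you pay, so bidding your true value is weakly dominant.

$195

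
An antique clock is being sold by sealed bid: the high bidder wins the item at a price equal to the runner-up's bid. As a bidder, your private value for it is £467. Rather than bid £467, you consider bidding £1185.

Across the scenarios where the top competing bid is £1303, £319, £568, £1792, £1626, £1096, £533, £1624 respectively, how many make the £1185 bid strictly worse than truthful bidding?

The deviation hurts exactly when the highest competing bid lies strictly between £467 and £1185 — overbidding then wins at a price above your value.
£1303: above both → same outcome either way.
£319: below both → same outcome either way.
£568: inside the interval → strictly worse (loss £101).
£1792: above both → same outcome either way.
£1626: above both → same outcome either way.
£1096: inside the interval → strictly worse (loss £629).
£533: inside the interval → strictly worse (loss £66).
£1624: above both → same outcome either way.
Count: 3.

3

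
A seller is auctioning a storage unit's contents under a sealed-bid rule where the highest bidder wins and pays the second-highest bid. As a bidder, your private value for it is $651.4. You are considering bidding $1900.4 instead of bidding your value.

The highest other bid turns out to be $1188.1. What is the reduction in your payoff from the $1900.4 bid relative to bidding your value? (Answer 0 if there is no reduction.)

$536.7

Bidding your value $651.4: you lose (since $651.4 < $1188.1). Payoff $0.
Bidding $1900.4: you win and pay $1188.1. Payoff $651.4 − $1188.1 = −$536.7.
The competing bid $1188.1 lies between your value and your inflated bid, so overbidding wins an item priced above your value.
Loss from deviating = $0 − (−$536.7) = $536.7.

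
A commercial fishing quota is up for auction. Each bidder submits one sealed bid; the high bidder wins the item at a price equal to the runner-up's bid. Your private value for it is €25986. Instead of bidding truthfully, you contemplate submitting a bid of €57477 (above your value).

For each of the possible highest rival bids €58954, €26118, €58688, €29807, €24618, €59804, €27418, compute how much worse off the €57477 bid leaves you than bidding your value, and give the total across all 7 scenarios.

€5385

The deviation costs you only when the competing bid falls strictly between €25986 and €57477; elsewhere both bids give the same outcome.
€58954: outcomes coincide → loss €0.
€26118: truthful payoff €0, deviation payoff −€132 → loss €132.
€58688: outcomes coincide → loss €0.
€29807: truthful payoff €0, deviation payoff −€3821 → loss €3821.
€24618: outcomes coincide → loss €0.
€59804: outcomes coincide → loss €0.
€27418: truthful payoff €0, deviation payoff −€1432 → loss €1432.
Total loss = €132 + €3821 + €1432 = €5385.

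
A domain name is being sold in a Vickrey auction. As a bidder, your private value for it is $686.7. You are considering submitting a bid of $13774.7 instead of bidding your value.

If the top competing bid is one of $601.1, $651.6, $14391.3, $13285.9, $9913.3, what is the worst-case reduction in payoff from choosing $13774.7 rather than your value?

$12599.2

$601.1: same outcome either way → loss $0.
$651.6: same outcome either way → loss $0.
$14391.3: same outcome either way → loss $0.
$13285.9: truthful gives $0, deviation gives −$12599.2 → loss $12599.2.
$9913.3: truthful gives $0, deviation gives −$9226.6 → loss $9226.6.
Maximum loss: $12599.2.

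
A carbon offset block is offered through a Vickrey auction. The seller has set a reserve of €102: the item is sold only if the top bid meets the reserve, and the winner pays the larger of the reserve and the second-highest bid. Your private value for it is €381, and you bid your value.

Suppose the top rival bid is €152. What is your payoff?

Your bid €381 is the highest and exceeds the reserve.
Price = max(second-highest bid, reserve) = max(€152, €102) = €152.
Payoff = €381 − €152 = €229.

€229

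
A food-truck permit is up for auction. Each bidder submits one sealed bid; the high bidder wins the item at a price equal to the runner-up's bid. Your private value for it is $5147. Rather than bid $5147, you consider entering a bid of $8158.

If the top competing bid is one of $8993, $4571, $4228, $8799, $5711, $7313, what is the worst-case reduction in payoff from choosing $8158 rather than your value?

$8993: same outcome either way → loss $0.
$4571: same outcome either way → loss $0.
$4228: same outcome either way → loss $0.
$8799: same outcome either way → loss $0.
$5711: truthful gives $0, deviation gives −$564 → loss $564.
$7313: truthful gives $0, deviation gives −$2166 → loss $2166.
Maximum loss: $2166.

$2166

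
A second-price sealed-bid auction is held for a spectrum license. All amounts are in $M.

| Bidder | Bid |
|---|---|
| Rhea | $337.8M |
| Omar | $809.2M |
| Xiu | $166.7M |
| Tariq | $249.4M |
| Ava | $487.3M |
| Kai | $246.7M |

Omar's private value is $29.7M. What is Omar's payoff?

−$457.6M

Highest bid: Omar at $809.2M, so Omar wins.
Second-highest bid: Ava at $487.3M — that is the price the winner pays.
Omar's payoff = value − price = $29.7M − $487.3M = −$457.6M.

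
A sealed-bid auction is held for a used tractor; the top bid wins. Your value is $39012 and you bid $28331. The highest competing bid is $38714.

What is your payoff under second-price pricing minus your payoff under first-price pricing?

$0

Your bid $28331 is below $38714, so you lose under either rule.
Payoff is $0 in both cases; difference = $0.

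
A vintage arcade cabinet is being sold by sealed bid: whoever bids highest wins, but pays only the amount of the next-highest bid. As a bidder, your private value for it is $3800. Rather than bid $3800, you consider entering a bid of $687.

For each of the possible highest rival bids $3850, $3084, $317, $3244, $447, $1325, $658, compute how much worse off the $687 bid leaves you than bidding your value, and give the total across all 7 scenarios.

The deviation costs you only when the competing bid falls strictly between $687 and $3800; elsewhere both bids give the same outcome.
$3850: outcomes coincide → loss $0.
$3084: truthful payoff $716, deviation payoff $0 → loss $716.
$317: outcomes coincide → loss $0.
$3244: truthful payoff $556, deviation payoff $0 → loss $556.
$447: outcomes coincide → loss $0.
$1325: truthful payoff $2475, deviation payoff $0 → loss $2475.
$658: outcomes coincide → loss $0.
Total loss = $716 + $556 + $2475 = $3747.
Because the price is fixed by the runner-up's bid, deviating from your value can only change a good outcome into a bad one — never the reverse.

$3747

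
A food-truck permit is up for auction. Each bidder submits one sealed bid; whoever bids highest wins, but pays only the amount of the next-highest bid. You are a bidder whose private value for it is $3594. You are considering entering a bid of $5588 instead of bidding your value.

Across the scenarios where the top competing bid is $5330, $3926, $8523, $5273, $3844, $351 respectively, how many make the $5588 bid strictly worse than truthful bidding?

The deviation hurts exactly when the highest competing bid lies strictly between $3594 and $5588 — overbidding then wins at a price above your value.
$5330: inside the interval → strictly worse (loss $1736).
$3926: inside the interval → strictly worse (loss $332).
$8523: above both → same outcome either way.
$5273: inside the interval → strictly worse (loss $1679).
$3844: inside the interval → strictly worse (loss $250).
$351: below both → same outcome either way.
Count: 4.

4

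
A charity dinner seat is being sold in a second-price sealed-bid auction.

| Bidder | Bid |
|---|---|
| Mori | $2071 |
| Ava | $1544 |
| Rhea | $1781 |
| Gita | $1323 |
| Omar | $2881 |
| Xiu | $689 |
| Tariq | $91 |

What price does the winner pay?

Highest bid: Omar at $2881, so Omar wins.
Second-highest bid: Mori at $2071 — that is the price the winner pays.

$2071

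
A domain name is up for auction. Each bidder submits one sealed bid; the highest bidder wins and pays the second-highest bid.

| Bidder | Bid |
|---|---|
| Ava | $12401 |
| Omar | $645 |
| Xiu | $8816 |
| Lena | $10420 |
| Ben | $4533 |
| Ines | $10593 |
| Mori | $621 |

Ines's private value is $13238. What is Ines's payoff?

$0

Highest bid: Ava at $12401, so Ava wins.
Second-highest bid: Ines at $10593 — that is the price the winner pays.
Ines did not win, so Ines pays nothing and receives nothing: payoff $0.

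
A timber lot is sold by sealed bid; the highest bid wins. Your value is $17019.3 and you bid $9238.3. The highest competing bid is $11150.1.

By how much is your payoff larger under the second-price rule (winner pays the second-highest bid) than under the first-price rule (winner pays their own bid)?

$0

Your bid $9238.3 is below $11150.1, so you lose under either rule.
Payoff is $0 in both cases; difference = $0.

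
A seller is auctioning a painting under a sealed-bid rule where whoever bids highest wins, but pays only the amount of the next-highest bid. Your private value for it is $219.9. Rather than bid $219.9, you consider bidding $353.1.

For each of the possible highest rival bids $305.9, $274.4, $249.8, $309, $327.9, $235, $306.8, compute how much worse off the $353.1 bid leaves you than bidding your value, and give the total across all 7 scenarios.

$469.5

The deviation costs you only when the competing bid falls strictly between $219.9 and $353.1; elsewhere both bids give the same outcome.
$305.9: truthful payoff $0, deviation payoff −$86 → loss $86.
$274.4: truthful payoff $0, deviation payoff −$54.5 → loss $54.5.
$249.8: truthful payoff $0, deviation payoff −$29.9 → loss $29.9.
$309: truthful payoff $0, deviation payoff −$89.1 → loss $89.1.
$327.9: truthful payoff $0, deviation payoff −$108 → loss $108.
$235: truthful payoff $0, deviation payoff −$15.1 → loss $15.1.
$306.8: truthful payoff $0, deviation payoff −$86.9 → loss $86.9.
Total loss = $86 + $54.5 + $29.9 + $89.1 + $108 + $15.1 + $86.9 = $469.5.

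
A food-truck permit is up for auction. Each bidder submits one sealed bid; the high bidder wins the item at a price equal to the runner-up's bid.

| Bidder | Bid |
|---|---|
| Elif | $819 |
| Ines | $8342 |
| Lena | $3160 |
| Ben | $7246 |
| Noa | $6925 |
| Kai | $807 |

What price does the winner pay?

$7246

Highest bid: Ines at $8342, so Ines wins.
Second-highest bid: Ben at $7246 — that is the price the winner pays.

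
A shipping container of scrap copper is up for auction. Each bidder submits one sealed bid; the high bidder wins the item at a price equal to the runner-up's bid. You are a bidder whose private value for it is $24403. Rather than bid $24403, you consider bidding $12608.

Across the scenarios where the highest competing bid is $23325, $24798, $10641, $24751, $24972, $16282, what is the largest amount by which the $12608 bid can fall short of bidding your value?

$8121

$23325: truthful gives $1078, deviation gives $0 → loss $1078.
$24798: same outcome either way → loss $0.
$10641: same outcome either way → loss $0.
$24751: same outcome either way → loss $0.
$24972: same outcome either way → loss $0.
$16282: truthful gives $8121, deviation gives $0 → loss $8121.
Maximum loss: $8121.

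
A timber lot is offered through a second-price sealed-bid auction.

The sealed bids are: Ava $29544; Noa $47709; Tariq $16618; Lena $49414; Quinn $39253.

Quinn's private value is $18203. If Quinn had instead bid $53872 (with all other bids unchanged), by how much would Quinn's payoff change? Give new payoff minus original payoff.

−$31211

The highest bid among the other bidders is $49414; Quinn's bid doesn't change that.
Original bid $39253: Quinn is not highest (top rival bid is $49414); payoff $0.
Alternative bid $53872: Quinn is highest, pays the top rival bid $49414; payoff $18203 − $49414 = −$31211.
Change in payoff = −$31211 − ($0) = −$31211.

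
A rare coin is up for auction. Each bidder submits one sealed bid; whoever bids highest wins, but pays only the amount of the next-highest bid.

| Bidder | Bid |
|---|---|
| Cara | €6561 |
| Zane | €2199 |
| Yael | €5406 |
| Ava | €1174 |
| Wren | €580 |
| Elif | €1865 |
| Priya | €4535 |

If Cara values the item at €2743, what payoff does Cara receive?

Highest bid: Cara at €6561, so Cara wins.
Second-highest bid: Yael at €5406 — that is the price the winner pays.
Cara's payoff = value − price = €2743 − €5406 = −€2663.

−€2663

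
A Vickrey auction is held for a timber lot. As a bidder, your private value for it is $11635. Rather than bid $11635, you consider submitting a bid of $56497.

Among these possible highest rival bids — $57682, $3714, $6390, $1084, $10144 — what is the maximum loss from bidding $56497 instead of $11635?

$0

$57682: same outcome either way → loss $0.
$3714: same outcome either way → loss $0.
$6390: same outcome either way → loss $0.
$1084: same outcome either way → loss $0.
$10144: same outcome either way → loss $0.
Maximum loss: $0.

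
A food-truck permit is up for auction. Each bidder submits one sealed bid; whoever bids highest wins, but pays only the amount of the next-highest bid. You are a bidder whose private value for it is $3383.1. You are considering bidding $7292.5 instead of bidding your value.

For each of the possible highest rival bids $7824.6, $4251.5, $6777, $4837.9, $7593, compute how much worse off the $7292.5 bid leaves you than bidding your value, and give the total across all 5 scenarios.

The deviation costs you only when the competing bid falls strictly between $3383.1 and $7292.5; elsewhere both bids give the same outcome.
$7824.6: outcomes coincide → loss $0.
$4251.5: truthful payoff $0, deviation payoff −$868.4 → loss $868.4.
$6777: truthful payoff $0, deviation payoff −$3393.9 → loss $3393.9.
$4837.9: truthful payoff $0, deviation payoff −$1454.8 → loss $1454.8.
$7593: outcomes coincide → loss $0.
Total loss = $868.4 + $3393.9 + $1454.8 = $5717.1.

$5717.1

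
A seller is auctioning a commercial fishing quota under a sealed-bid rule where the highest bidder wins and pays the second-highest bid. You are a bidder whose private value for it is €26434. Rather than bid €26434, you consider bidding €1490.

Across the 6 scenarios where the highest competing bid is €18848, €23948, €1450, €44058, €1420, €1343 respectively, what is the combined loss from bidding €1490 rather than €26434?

The deviation costs you only when the competing bid falls strictly between €1490 and €26434; elsewhere both bids give the same outcome.
€18848: truthful payoff €7586, deviation payoff €0 → loss €7586.
€23948: truthful payoff €2486, deviation payoff €0 → loss €2486.
€1450: outcomes coincide → loss €0.
€44058: outcomes coincide → loss €0.
€1420: outcomes coincide → loss €0.
€1343: outcomes coincide → loss €0.
Total loss = €7586 + €2486 = €10072.
Truthful bidding weakly dominates here: raising your bid can only win items priced above your value, and lowering it can only forfeit items priced below.

€10072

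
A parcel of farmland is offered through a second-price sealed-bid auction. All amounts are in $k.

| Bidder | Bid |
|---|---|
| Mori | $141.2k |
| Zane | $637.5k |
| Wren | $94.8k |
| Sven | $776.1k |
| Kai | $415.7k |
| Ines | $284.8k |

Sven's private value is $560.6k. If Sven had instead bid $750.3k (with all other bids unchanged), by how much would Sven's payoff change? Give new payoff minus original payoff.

$0k

The highest bid among the other bidders is $637.5k; Sven's bid doesn't change that.
Original bid $776.1k: Sven is highest, pays the top rival bid $637.5k; payoff $560.6k − $637.5k = −$76.9k.
Alternative bid $750.3k: Sven is highest, pays the top rival bid $637.5k; payoff $560.6k − $637.5k = −$76.9k.
Change in payoff = −$76.9k − (−$76.9k) = $0k.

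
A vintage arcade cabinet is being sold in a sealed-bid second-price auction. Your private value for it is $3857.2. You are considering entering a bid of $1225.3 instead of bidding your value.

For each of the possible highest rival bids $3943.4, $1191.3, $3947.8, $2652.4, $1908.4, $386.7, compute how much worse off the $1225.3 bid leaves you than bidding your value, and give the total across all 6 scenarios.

The deviation costs you only when the competing bid falls strictly between $1225.3 and $3857.2; elsewhere both bids give the same outcome.
$3943.4: outcomes coincide → loss $0.
$1191.3: outcomes coincide → loss $0.
$3947.8: outcomes coincide → loss $0.
$2652.4: truthful payoff $1204.8, deviation payoff $0 → loss $1204.8.
$1908.4: truthful payoff $1948.8, deviation payoff $0 → loss $1948.8.
$386.7: outcomes coincide → loss $0.
Total loss = $1204.8 + $1948.8 = $3153.6.
Because the price is fixed by the runner-up's bid, deviating from your value can only change a good outcome into a bad one — never the reverse.

$3153.6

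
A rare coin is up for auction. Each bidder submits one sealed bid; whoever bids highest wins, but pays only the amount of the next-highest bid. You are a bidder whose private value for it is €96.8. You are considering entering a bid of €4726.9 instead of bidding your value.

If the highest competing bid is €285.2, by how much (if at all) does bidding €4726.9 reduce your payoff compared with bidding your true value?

Bidding your value €96.8: you lose (since €96.8 < €285.2). Payoff €0.
Bidding €4726.9: you win and pay €285.2. Payoff €96.8 − €285.2 = −€188.4.
The competing bid €285.2 lies between your value and your inflated bid, so overbidding wins an item priced above your value.
Loss from deviating = €0 − (−€188.4) = €188.4.

€188.4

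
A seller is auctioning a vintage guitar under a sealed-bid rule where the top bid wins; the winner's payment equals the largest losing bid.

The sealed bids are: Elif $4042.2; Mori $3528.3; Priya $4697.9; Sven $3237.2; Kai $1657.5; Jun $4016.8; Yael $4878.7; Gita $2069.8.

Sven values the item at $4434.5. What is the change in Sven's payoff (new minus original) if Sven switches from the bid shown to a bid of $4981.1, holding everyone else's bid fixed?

−$444.2

The highest bid among the other bidders is $4878.7; Sven's bid doesn't change that.
Original bid $3237.2: Sven is not highest (top rival bid is $4878.7); payoff $0.
Alternative bid $4981.1: Sven is highest, pays the top rival bid $4878.7; payoff $4434.5 − $4878.7 = −$444.2.
Change in payoff = −$444.2 − ($0) = −$444.2.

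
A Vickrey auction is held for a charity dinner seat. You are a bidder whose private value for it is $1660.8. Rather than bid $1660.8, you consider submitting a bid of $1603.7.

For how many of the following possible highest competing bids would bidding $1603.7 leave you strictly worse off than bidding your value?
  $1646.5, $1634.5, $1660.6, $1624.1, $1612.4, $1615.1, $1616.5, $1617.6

The deviation hurts exactly when the highest competing bid lies strictly between $1603.7 and $1660.8 — underbidding then forfeits a profitable win.
$1646.5: inside the interval → strictly worse (loss $14.3).
$1634.5: inside the interval → strictly worse (loss $26.3).
$1660.6: inside the interval → strictly worse (loss $0.2).
$1624.1: inside the interval → strictly worse (loss $36.7).
$1612.4: inside the interval → strictly worse (loss $48.4).
$1615.1: inside the interval → strictly worse (loss $45.7).
$1616.5: inside the interval → strictly worse (loss $44.3).
$1617.6: inside the interval → strictly worse (loss $43.2).
Count: 8.

8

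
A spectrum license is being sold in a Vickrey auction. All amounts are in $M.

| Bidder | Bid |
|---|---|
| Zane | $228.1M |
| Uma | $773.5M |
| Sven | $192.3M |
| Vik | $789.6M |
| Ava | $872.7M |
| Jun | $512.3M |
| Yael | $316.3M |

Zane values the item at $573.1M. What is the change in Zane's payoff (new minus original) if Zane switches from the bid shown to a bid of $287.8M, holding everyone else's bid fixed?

The highest bid among the other bidders is $872.7M; Zane's bid doesn't change that.
Original bid $228.1M: Zane is not highest (top rival bid is $872.7M); payoff $0M.
Alternative bid $287.8M: Zane is not highest (top rival bid is $872.7M); payoff $0M.
Change in payoff = $0M − ($0M) = $0M.

$0M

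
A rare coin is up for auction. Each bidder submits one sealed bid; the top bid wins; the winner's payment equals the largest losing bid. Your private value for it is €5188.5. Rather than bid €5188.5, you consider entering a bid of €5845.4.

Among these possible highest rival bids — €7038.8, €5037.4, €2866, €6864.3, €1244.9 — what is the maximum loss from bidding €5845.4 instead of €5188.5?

€0

€7038.8: same outcome either way → loss €0.
€5037.4: same outcome either way → loss €0.
€2866: same outcome either way → loss €0.
€6864.3: same outcome either way → loss €0.
€1244.9: same outcome either way → loss €0.
Maximum loss: €0.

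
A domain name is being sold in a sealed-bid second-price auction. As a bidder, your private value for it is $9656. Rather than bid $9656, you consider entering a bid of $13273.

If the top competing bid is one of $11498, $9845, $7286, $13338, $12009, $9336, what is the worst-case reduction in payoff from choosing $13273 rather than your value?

$11498: truthful gives $0, deviation gives −$1842 → loss $1842.
$9845: truthful gives $0, deviation gives −$189 → loss $189.
$7286: same outcome either way → loss $0.
$13338: same outcome either way → loss $0.
$12009: truthful gives $0, deviation gives −$2353 → loss $2353.
$9336: same outcome either way → loss $0.
Maximum loss: $2353.

$2353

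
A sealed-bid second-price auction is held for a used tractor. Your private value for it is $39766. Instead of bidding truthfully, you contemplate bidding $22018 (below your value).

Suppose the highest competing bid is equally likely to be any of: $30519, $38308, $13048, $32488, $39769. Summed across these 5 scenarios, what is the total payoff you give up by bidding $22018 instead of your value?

$17983

The deviation costs you only when the competing bid falls strictly between $22018 and $39766; elsewhere both bids give the same outcome.
$30519: truthful payoff $9247, deviation payoff $0 → loss $9247.
$38308: truthful payoff $1458, deviation payoff $0 → loss $1458.
$13048: outcomes coincide → loss $0.
$32488: truthful payoff $7278, deviation payoff $0 → loss $7278.
$39769: outcomes coincide → loss $0.
Total loss = $9247 + $1458 + $7278 = $17983.
Truthful bidding weakly dominates here: raising your bid can only win items priced above your value, and lowering it can only forfeit items priced below.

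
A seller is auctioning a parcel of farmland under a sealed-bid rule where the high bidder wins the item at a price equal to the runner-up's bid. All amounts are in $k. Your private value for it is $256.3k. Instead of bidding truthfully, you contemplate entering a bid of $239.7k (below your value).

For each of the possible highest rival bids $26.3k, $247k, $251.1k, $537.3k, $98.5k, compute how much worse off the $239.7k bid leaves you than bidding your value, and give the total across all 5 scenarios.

$14.5k

The deviation costs you only when the competing bid falls strictly between $239.7k and $256.3k; elsewhere both bids give the same outcome.
$26.3k: outcomes coincide → loss $0k.
$247k: truthful payoff $9.3k, deviation payoff $0k → loss $9.3k.
$251.1k: truthful payoff $5.2k, deviation payoff $0k → loss $5.2k.
$537.3k: outcomes coincide → loss $0k.
$98.5k: outcomes coincide → loss $0k.
Total loss = $9.3k + $5.2k = $14.5k.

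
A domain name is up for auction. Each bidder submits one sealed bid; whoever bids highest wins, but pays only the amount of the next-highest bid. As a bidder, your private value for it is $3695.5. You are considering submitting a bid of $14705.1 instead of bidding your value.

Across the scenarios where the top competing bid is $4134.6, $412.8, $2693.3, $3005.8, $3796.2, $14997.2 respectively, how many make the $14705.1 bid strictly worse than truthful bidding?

The deviation hurts exactly when the highest competing bid lies strictly between $3695.5 and $14705.1 — overbidding then wins at a price above your value.
$4134.6: inside the interval → strictly worse (loss $439.1).
$412.8: below both → same outcome either way.
$2693.3: below both → same outcome either way.
$3005.8: below both → same outcome either way.
$3796.2: inside the interval → strictly worse (loss $100.7).
$14997.2: above both → same outcome either way.
Count: 2.

2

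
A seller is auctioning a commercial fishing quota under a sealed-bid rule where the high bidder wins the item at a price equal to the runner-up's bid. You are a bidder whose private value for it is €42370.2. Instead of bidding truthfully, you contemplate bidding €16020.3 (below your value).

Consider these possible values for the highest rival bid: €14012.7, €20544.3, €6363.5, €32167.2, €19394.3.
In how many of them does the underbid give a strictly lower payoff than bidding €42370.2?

The deviation hurts exactly when the highest competing bid lies strictly between €16020.3 and €42370.2 — underbidding then forfeits a profitable win.
€14012.7: below both → same outcome either way.
€20544.3: inside the interval → strictly worse (loss €21825.9).
€6363.5: below both → same outcome either way.
€32167.2: inside the interval → strictly worse (loss €10203).
€19394.3: inside the interval → strictly worse (loss €22975.9).
Count: 3.

3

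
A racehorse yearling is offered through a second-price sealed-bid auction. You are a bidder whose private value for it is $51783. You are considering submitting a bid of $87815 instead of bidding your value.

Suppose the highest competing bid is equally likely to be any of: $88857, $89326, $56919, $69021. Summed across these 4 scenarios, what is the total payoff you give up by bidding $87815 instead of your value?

$22374

The deviation costs you only when the competing bid falls strictly between $51783 and $87815; elsewhere both bids give the same outcome.
$88857: outcomes coincide → loss $0.
$89326: outcomes coincide → loss $0.
$56919: truthful payoff $0, deviation payoff −$5136 → loss $5136.
$69021: truthful payoff $0, deviation payoff −$17238 → loss $17238.
Total loss = $5136 + $17238 = $22374.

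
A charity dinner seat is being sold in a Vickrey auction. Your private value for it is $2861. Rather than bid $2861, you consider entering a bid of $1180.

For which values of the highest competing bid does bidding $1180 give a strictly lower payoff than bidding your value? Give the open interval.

If the competing bid is below $1180, both bids win at the same price — no difference.
If it is above $2861, both bids lose — no difference.
If it lies strictly between $1180 and $2861, bidding your value wins at a price below your value (positive payoff) while bidding $1180 loses (payoff 0).
So the deviation strictly hurts on the open interval ($1180, $2861).

($1180, $2861)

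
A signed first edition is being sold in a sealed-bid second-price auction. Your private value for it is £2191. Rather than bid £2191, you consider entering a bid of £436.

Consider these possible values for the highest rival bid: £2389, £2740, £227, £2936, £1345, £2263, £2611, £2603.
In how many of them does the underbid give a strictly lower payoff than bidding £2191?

1

The deviation hurts exactly when the highest competing bid lies strictly between £436 and £2191 — underbidding then forfeits a profitable win.
£2389: above both → same outcome either way.
£2740: above both → same outcome either way.
£227: below both → same outcome either way.
£2936: above both → same outcome either way.
£1345: inside the interval → strictly worse (loss £846).
£2263: above both → same outcome either way.
£2611: above both → same outcome either way.
£2603: above both → same outcome either way.
Count: 1.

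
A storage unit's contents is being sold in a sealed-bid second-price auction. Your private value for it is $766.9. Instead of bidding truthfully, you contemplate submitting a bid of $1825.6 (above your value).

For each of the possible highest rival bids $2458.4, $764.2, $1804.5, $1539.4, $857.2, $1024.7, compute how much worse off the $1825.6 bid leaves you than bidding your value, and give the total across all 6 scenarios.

The deviation costs you only when the competing bid falls strictly between $766.9 and $1825.6; elsewhere both bids give the same outcome.
$2458.4: outcomes coincide → loss $0.
$764.2: outcomes coincide → loss $0.
$1804.5: truthful payoff $0, deviation payoff −$1037.6 → loss $1037.6.
$1539.4: truthful payoff $0, deviation payoff −$772.5 → loss $772.5.
$857.2: truthful payoff $0, deviation payoff −$90.3 → loss $90.3.
$1024.7: truthful payoff $0, deviation payoff −$257.8 → loss $257.8.
Total loss = $1037.6 + $772.5 + $90.3 + $257.8 = $2158.2.

$2158.2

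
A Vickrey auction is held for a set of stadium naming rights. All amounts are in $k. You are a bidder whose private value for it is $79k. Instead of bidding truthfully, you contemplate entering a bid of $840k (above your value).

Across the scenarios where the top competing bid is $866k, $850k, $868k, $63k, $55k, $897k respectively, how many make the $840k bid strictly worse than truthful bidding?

The deviation hurts exactly when the highest competing bid lies strictly between $79k and $840k — overbidding then wins at a price above your value.
$866k: above both → same outcome either way.
$850k: above both → same outcome either way.
$868k: above both → same outcome either way.
$63k: below both → same outcome either way.
$55k: below both → same outcome either way.
$897k: above both → same outcome either way.
Count: 0.

0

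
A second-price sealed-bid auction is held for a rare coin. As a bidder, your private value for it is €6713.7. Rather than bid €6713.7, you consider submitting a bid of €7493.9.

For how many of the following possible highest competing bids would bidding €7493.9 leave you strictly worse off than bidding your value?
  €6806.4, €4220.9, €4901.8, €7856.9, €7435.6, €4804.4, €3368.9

The deviation hurts exactly when the highest competing bid lies strictly between €6713.7 and €7493.9 — overbidding then wins at a price above your value.
€6806.4: inside the interval → strictly worse (loss €92.7).
€4220.9: below both → same outcome either way.
€4901.8: below both → same outcome either way.
€7856.9: above both → same outcome either way.
€7435.6: inside the interval → strictly worse (loss €721.9).
€4804.4: below both → same outcome either way.
€3368.9: below both → same outcome either way.
Count: 2.

2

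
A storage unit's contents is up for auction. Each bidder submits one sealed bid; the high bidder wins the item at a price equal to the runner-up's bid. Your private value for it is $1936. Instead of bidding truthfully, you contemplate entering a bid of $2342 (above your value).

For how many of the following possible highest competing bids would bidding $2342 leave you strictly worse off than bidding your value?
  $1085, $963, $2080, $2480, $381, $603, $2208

2

The deviation hurts exactly when the highest competing bid lies strictly between $1936 and $2342 — overbidding then wins at a price above your value.
$1085: below both → same outcome either way.
$963: below both → same outcome either way.
$2080: inside the interval → strictly worse (loss $144).
$2480: above both → same outcome either way.
$381: below both → same outcome either way.
$603: below both → same outcome either way.
$2208: inside the interval → strictly worse (loss $272).
Count: 2.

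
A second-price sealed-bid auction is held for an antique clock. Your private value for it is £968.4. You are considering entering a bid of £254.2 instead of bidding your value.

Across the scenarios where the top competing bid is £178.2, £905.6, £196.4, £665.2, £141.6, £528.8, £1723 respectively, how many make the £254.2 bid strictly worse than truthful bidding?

The deviation hurts exactly when the highest competing bid lies strictly between £254.2 and £968.4 — underbidding then forfeits a profitable win.
£178.2: below both → same outcome either way.
£905.6: inside the interval → strictly worse (loss £62.8).
£196.4: below both → same outcome either way.
£665.2: inside the interval → strictly worse (loss £303.2).
£141.6: below both → same outcome either way.
£528.8: inside the interval → strictly worse (loss £439.6).
£1723: above both → same outcome either way.
Count: 3.

3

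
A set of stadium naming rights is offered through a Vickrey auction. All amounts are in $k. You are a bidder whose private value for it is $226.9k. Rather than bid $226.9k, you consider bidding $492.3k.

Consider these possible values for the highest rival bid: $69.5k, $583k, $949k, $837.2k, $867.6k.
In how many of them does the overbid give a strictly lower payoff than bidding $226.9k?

The deviation hurts exactly when the highest competing bid lies strictly between $226.9k and $492.3k — overbidding then wins at a price above your value.
$69.5k: below both → same outcome either way.
$583k: above both → same outcome either way.
$949k: above both → same outcome either way.
$837.2k: above both → same outcome either way.
$867.6k: above both → same outcome either way.
Count: 0.

0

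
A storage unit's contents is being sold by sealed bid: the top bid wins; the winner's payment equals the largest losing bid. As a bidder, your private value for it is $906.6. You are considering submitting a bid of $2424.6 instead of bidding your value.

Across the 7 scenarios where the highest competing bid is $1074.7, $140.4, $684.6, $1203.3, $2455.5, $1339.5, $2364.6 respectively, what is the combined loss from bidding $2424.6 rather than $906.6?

The deviation costs you only when the competing bid falls strictly between $906.6 and $2424.6; elsewhere both bids give the same outcome.
$1074.7: truthful payoff $0, deviation payoff −$168.1 → loss $168.1.
$140.4: outcomes coincide → loss $0.
$684.6: outcomes coincide → loss $0.
$1203.3: truthful payoff $0, deviation payoff −$296.7 → loss $296.7.
$2455.5: outcomes coincide → loss $0.
$1339.5: truthful payoff $0, deviation payoff −$432.9 → loss $432.9.
$2364.6: truthful payoff $0, deviation payoff −$1458 → loss $1458.
Total loss = $168.1 + $296.7 + $432.9 + $1458 = $2355.7.
Because the price is fixed by the runner-up's bid, deviating from your value can only change a good outcome into a bad one — never the reverse.

$2355.7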